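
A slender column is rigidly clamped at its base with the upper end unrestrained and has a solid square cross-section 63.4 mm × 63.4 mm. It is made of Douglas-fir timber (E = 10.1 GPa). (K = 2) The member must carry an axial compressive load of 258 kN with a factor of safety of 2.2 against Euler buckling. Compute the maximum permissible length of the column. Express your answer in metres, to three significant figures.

L_max ≈ 0.243 m

I = a⁴/12 = 63.4⁴/12 = 1.346×10^6 mm⁴
I = 1.346×10^-6 m⁴
Required critical load P_cr = n·P = 2.2 × 258 = 567.6 kN = 5.676×10^5 N
From P_cr = π²EI/(K·L)²:  L = (1/K)·√(π²EI/P_cr) = (1/2)·√(π²×1.01×10^10×1.346×10^-6/5.676×10^5)
L = 0.243 m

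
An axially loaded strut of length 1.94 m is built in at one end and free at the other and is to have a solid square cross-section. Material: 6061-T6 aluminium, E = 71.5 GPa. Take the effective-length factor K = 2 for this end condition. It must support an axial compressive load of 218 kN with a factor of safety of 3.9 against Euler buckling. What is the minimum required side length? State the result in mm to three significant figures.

Required P_cr = n·P = 3.9 × 218 = 850.2 kN
L_e = K·L = 2 × 1.94 = 3.880 m
Required I = P_cr·L_e²/(π²E) = 8.502×10^5 × 3.880² / (π² × 7.15×10^10) = 1.814×10^-5 m⁴
I_req = 1.814×10^7 mm⁴
Solid square: I = a⁴/12  ⇒  a = (12I)^(1/4) = (12×1.814×10^7)^(1/4) = 121 mm

a ≈ 121 mm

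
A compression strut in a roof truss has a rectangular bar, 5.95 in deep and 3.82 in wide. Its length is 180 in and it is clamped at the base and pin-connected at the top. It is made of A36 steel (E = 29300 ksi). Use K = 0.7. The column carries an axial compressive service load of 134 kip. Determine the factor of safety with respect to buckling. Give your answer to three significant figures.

n ≈ 3.76

Buckling occurs about the weak axis: I_min = h·b³/12 with b = 3.82 in (the shorter side).
I_min = 5.95×3.82³/12 = 27.64 in⁴
Effective length L_e = K·L = 0.7 × 180 = 126.0 in
P_cr = π²EI / L_e² = π² × 29300×10³ × 27.64 / 126.0² = 5.034×10^5 lb
Factor of safety n = P_cr / P = 503.45 / 134 = 3.76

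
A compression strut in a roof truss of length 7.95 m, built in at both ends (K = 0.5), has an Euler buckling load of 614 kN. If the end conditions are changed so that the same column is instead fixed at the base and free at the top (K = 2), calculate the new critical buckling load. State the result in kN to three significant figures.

P_cr ≈ 38.4 kN

P_cr ∝ 1/K², so P_cr,new = P_cr,old × (K_old/K_new)² = 614 × (0.5/2)²
= 614 × 0.06250 = 38.4 kN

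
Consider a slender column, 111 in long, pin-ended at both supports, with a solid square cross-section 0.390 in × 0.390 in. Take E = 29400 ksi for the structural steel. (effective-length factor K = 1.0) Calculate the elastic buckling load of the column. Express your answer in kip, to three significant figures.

I = a⁴/12 = 0.390⁴/12 = 1.928×10^-3 in⁴
Effective length L_e = K·L = 1 × 111 = 111.0 in
P_cr = π²EI / L_e² = π² × 29400×10³ × 1.928×10^-3 / 111.0² = 45.40 lb

P_cr ≈ 0.0454 kip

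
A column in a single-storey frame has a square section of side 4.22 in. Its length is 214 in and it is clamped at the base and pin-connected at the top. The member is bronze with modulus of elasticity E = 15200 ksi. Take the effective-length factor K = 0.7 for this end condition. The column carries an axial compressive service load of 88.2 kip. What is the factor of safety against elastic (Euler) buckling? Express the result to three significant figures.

I = a⁴/12 = 4.22⁴/12 = 26.43 in⁴
Effective length L_e = K·L = 0.7 × 214 = 149.8 in
P_cr = π²EI / L_e² = π² × 15200×10³ × 26.43 / 149.8² = 1.767×10^5 lb
Factor of safety n = P_cr / P = 176.68 / 88.2 = 2.00

n ≈ 2.00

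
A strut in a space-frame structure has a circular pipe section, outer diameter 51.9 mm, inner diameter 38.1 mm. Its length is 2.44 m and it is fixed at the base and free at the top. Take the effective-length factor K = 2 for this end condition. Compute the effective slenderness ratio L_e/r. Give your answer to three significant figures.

λ ≈ 303

d_o = 51.9 mm, d_i = 38.1 mm
I = π(d_o⁴ − d_i⁴)/64 = π(51.9⁴ − 38.10⁴)/64 = 2.527×10^5 mm⁴
A = 975.5 mm²;  r_min = √(I/A) = √(2.527×10^5/975.5) = 16.10 mm
L_e = K·L = 2 × 2.44 m = 4.880 m = 4880.0 mm
λ = L_e / r_min = 4880.0 / 16.10 = 303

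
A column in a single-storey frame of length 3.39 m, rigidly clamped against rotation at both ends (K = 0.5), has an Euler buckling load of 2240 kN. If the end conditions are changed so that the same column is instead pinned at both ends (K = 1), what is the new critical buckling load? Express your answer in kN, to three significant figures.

P_cr ≈ 560 kN

P_cr ∝ 1/K², so P_cr,new = P_cr,old × (K_old/K_new)² = 2240 × (0.5/1)²
= 2240 × 0.2500 = 560 kN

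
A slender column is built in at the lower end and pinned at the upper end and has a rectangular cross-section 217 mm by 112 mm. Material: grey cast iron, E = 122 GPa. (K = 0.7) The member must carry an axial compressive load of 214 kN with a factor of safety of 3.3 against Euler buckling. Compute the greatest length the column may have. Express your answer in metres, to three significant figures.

L_max ≈ 9.40 m

Buckling occurs about the weak axis: I_min = h·b³/12 with b = 112 mm (the shorter side).
I_min = 217×112³/12 = 2.541×10^7 mm⁴
I = 2.541×10^-5 m⁴
Required critical load P_cr = n·P = 3.3 × 214 = 706.2 kN = 7.062×10^5 N
From P_cr = π²EI/(K·L)²:  L = (1/K)·√(π²EI/P_cr) = (1/0.7)·√(π²×1.22×10^11×2.541×10^-5/7.062×10^5)
L = 9.40 m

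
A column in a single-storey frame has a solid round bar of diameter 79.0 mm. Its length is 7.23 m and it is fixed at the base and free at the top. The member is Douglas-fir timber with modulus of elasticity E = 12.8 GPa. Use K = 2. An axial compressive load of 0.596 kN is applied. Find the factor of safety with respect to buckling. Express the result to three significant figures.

I = πd⁴/64 = π×79.0⁴/64 = 1.912×10^6 mm⁴
I = 1.912×10^6 mm⁴ = 1.912×10^-6 m⁴
Effective length L_e = K·L = 2 × 7.23 = 14.46 m
P_cr = π²EI / L_e² = π² × 12.8×10⁹ × 1.912×10^-6 / 14.46² = 1.155×10^3 N
Factor of safety n = P_cr / P = 1.1552 / 0.596 = 1.94

n ≈ 1.94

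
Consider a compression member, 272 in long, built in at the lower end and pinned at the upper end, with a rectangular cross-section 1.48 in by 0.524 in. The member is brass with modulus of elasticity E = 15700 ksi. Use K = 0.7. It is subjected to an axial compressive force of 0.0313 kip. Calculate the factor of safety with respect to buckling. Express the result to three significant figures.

n ≈ 2.42

Buckling occurs about the weak axis: I_min = h·b³/12 with b = 0.524 in (the shorter side).
I_min = 1.48×0.524³/12 = 1.774×10^-2 in⁴
Effective length L_e = K·L = 0.7 × 272 = 190.4 in
P_cr = π²EI / L_e² = π² × 15700×10³ × 1.774×10^-2 / 190.4² = 75.85 lb
Factor of safety n = P_cr / P = 0.075847 / 0.0313 = 2.42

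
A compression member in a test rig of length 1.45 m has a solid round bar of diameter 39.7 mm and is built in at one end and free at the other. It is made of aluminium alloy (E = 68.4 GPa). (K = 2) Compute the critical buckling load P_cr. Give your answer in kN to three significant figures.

P_cr ≈ 9.79 kN

I = πd⁴/64 = π×39.7⁴/64 = 1.219×10^5 mm⁴
I = 1.219×10^5 mm⁴ = 1.219×10^-7 m⁴
Effective length L_e = K·L = 2 × 1.45 = 2.900 m
P_cr = π²EI / L_e² = π² × 68.4×10⁹ × 1.219×10^-7 / 2.900² = 9.788×10^3 N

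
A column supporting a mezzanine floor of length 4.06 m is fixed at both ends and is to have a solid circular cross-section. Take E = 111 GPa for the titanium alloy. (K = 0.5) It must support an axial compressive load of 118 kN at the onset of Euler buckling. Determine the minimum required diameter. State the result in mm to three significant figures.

L_e = K·L = 0.5 × 4.06 = 2.030 m
Required I = P_cr·L_e²/(π²E) = 1.180×10^5 × 2.030² / (π² × 1.11×10^11) = 4.439×10^-7 m⁴
I_req = 4.439×10^5 mm⁴
Solid circle: I = πd⁴/64  ⇒  d = (64I/π)^(1/4) = (64×4.439×10^5/π)^(1/4) = 54.8 mm

d ≈ 54.8 mm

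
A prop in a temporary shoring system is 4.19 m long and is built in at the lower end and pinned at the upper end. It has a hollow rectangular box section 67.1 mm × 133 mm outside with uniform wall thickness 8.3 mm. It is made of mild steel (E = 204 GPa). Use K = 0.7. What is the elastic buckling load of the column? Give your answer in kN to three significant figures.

P_cr ≈ 491 kN

Inner dimensions: h_i = 133 − 2×8.3 = 116.4 mm, b_i = 67.1 − 2×8.3 = 50.50 mm
Weak-axis I_min = (h_o·b_o³ − h_i·b_i³)/12 with b_o = 67.1, b_i = 50.50 mm (shorter outer/inner sides).
I_min = (133×67.1³ − 116.4×50.50³)/12 = 2.099×10^6 mm⁴
I = 2.099×10^6 mm⁴ = 2.099×10^-6 m⁴
Effective length L_e = K·L = 0.7 × 4.19 = 2.933 m
P_cr = π²EI / L_e² = π² × 204×10⁹ × 2.099×10^-6 / 2.933² = 4.913×10^5 N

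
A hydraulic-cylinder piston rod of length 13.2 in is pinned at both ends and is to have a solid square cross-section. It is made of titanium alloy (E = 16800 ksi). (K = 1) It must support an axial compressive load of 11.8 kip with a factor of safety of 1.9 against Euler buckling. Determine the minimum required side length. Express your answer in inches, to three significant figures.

a ≈ 0.729 in

Required P_cr = n·P = 1.9 × 11.8 = 22.42 kip
L_e = K·L = 1 × 13.2 = 13.20 in
Required I = P_cr·L_e²/(π²E) = 2.242×10^4 × 13.20² / (π² × 1.68×10^7) = 2.356×10^-2 in⁴
Solid square: I = a⁴/12  ⇒  a = (12I)^(1/4) = (12×2.356×10^-2)^(1/4) = 0.729 in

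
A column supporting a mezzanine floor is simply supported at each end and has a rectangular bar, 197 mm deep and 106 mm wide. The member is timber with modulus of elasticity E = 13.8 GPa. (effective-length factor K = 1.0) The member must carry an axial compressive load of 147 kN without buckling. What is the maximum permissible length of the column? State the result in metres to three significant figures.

L_max ≈ 4.26 m

Buckling occurs about the weak axis: I_min = h·b³/12 with b = 106 mm (the shorter side).
I_min = 197×106³/12 = 1.955×10^7 mm⁴
I = 1.955×10^-5 m⁴
At the buckling limit P_cr = P = 1.470×10^5 N
From P_cr = π²EI/(K·L)²:  L = (1/K)·√(π²EI/P_cr) = (1/1)·√(π²×1.38×10^10×1.955×10^-5/1.470×10^5)
L = 4.26 m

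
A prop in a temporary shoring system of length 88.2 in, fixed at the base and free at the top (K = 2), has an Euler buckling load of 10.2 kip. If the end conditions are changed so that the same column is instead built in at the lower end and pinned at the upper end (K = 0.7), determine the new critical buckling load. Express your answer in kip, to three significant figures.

P_cr ≈ 83.3 kip

P_cr ∝ 1/K², so P_cr,new = P_cr,old × (K_old/K_new)² = 10.2 × (2/0.7)²
= 10.2 × 8.163 = 83.3 kip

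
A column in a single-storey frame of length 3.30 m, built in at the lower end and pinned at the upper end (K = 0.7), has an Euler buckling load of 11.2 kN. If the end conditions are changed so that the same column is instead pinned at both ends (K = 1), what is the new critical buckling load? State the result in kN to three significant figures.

P_cr ≈ 5.49 kN

P_cr ∝ 1/K², so P_cr,new = P_cr,old × (K_old/K_new)² = 11.2 × (0.7/1)²
= 11.2 × 0.4900 = 5.49 kN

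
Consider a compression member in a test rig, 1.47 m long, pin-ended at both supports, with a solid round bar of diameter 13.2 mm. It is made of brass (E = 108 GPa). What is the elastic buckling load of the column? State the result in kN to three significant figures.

I = πd⁴/64 = π×13.2⁴/64 = 1.490×10^3 mm⁴
I = 1.490×10^3 mm⁴ = 1.490×10^-9 m⁴
Effective length L_e = K·L = 1 × 1.47 = 1.470 m
P_cr = π²EI / L_e² = π² × 108×10⁹ × 1.490×10^-9 / 1.470² = 735.1 N

P_cr ≈ 0.735 kN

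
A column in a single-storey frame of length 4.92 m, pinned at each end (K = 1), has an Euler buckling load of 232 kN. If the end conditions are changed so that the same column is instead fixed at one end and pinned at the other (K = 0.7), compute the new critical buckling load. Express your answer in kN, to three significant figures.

P_cr ∝ 1/K², so P_cr,new = P_cr,old × (K_old/K_new)² = 232 × (1/0.7)²
= 232 × 2.041 = 473 kN

P_cr ≈ 473 kN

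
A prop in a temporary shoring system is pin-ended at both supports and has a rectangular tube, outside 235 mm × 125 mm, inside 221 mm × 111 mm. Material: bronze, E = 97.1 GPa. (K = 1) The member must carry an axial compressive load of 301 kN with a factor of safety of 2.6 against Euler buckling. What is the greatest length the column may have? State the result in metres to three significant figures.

Weak-axis I_min = (h_o·b_o³ − h_i·b_i³)/12 with b_o = 125, b_i = 111.0 mm (shorter outer/inner sides).
I_min = (235×125³ − 221.0×111.0³)/12 = 1.306×10^7 mm⁴
I = 1.306×10^-5 m⁴
Required critical load P_cr = n·P = 2.6 × 301 = 782.6 kN = 7.826×10^5 N
From P_cr = π²EI/(K·L)²:  L = (1/K)·√(π²EI/P_cr) = (1/1)·√(π²×9.71×10^10×1.306×10^-5/7.826×10^5)
L = 4.00 m

L_max ≈ 4.00 m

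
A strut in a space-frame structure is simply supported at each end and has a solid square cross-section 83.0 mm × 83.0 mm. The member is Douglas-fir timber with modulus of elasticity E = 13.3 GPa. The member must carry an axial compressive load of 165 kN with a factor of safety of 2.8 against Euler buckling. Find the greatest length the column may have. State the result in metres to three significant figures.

L_max ≈ 1.06 m

I = a⁴/12 = 83.0⁴/12 = 3.955×10^6 mm⁴
I = 3.955×10^-6 m⁴
Required critical load P_cr = n·P = 2.8 × 165 = 462.0 kN = 4.620×10^5 N
From P_cr = π²EI/(K·L)²:  L = (1/K)·√(π²EI/P_cr) = (1/1)·√(π²×1.33×10^10×3.955×10^-6/4.620×10^5)
L = 1.06 m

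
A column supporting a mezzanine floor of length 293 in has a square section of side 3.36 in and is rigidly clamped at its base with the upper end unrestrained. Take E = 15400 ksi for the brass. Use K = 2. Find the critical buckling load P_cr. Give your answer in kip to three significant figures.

P_cr ≈ 4.70 kip

I = a⁴/12 = 3.36⁴/12 = 10.62 in⁴
Effective length L_e = K·L = 2 × 293 = 586.0 in
P_cr = π²EI / L_e² = π² × 15400×10³ × 10.62 / 586.0² = 4.701×10^3 lb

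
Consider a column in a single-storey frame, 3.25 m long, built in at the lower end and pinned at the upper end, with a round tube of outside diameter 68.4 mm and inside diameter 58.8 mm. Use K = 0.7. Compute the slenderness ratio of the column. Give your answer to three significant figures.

d_o = 68.4 mm, d_i = 58.8 mm
I = π(d_o⁴ − d_i⁴)/64 = π(68.4⁴ − 58.80⁴)/64 = 4.877×10^5 mm⁴
A = 959.1 mm²;  r_min = √(I/A) = √(4.877×10^5/959.1) = 22.55 mm
L_e = K·L = 0.7 × 3.25 m = 2.275 m = 2275.0 mm
λ = L_e / r_min = 2275.0 / 22.55 = 101

λ ≈ 101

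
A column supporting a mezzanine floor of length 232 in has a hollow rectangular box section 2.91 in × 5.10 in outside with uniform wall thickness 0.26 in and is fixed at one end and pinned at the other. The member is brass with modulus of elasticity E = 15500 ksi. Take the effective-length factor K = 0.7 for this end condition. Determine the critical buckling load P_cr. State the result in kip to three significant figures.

Inner dimensions: h_i = 5.10 − 2×0.26 = 4.580 in, b_i = 2.91 − 2×0.26 = 2.390 in
Weak-axis I_min = (h_o·b_o³ − h_i·b_i³)/12 with b_o = 2.91, b_i = 2.390 in (shorter outer/inner sides).
I_min = (5.10×2.91³ − 4.580×2.390³)/12 = 5.262 in⁴
Effective length L_e = K·L = 0.7 × 232 = 162.4 in
P_cr = π²EI / L_e² = π² × 15500×10³ × 5.262 / 162.4² = 3.052×10^4 lb

P_cr ≈ 30.5 kip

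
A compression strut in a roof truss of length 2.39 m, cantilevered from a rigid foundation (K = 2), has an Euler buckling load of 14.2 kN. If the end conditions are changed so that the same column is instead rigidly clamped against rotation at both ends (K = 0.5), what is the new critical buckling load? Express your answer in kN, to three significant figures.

P_cr ∝ 1/K², so P_cr,new = P_cr,old × (K_old/K_new)² = 14.2 × (2/0.5)²
= 14.2 × 16.00 = 227 kN

P_cr ≈ 227 kN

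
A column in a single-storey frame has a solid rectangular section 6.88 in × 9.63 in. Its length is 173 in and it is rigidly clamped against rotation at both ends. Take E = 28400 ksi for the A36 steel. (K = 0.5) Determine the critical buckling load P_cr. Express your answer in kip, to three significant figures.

Buckling occurs about the weak axis: I_min = h·b³/12 with b = 6.88 in (the shorter side).
I_min = 9.63×6.88³/12 = 261.3 in⁴
Effective length L_e = K·L = 0.5 × 173 = 86.50 in
P_cr = π²EI / L_e² = π² × 28400×10³ × 261.3 / 86.50² = 9.790×10^6 lb

P_cr ≈ 9790 kip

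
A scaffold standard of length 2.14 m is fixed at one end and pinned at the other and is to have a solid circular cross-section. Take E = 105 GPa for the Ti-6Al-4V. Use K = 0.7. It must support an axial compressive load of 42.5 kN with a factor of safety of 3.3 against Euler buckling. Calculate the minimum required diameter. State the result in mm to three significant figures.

d ≈ 49.9 mm

Required P_cr = n·P = 3.3 × 42.5 = 140.2 kN
L_e = K·L = 0.7 × 2.14 = 1.498 m
Required I = P_cr·L_e²/(π²E) = 1.403×10^5 × 1.498² / (π² × 1.05×10^11) = 3.037×10^-7 m⁴
I_req = 3.037×10^5 mm⁴
Solid circle: I = πd⁴/64  ⇒  d = (64I/π)^(1/4) = (64×3.037×10^5/π)^(1/4) = 49.9 mm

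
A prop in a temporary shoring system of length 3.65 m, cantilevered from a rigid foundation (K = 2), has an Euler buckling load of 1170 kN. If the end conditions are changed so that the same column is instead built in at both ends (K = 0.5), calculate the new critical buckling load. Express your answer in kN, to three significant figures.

P_cr ∝ 1/K², so P_cr,new = P_cr,old × (K_old/K_new)² = 1170 × (2/0.5)²
= 1170 × 16.00 = 18700 kN

P_cr ≈ 18700 kN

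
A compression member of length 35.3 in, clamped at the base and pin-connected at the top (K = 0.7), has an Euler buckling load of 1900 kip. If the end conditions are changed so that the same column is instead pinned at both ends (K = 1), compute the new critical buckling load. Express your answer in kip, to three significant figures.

P_cr ∝ 1/K², so P_cr,new = P_cr,old × (K_old/K_new)² = 1900 × (0.7/1)²
= 1900 × 0.4900 = 931 kip

P_cr ≈ 931 kip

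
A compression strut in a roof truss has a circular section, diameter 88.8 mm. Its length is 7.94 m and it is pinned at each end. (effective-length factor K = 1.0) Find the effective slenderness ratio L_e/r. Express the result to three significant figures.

I = πd⁴/64 = π×88.8⁴/64 = 3.052×10^6 mm⁴
A = 6.193×10^3 mm²;  r_min = √(I/A) = √(3.052×10^6/6.193×10^3) = 22.20 mm
L_e = K·L = 1 × 7.94 m = 7.940 m = 7940.0 mm
λ = L_e / r_min = 7940.0 / 22.20 = 358

λ ≈ 358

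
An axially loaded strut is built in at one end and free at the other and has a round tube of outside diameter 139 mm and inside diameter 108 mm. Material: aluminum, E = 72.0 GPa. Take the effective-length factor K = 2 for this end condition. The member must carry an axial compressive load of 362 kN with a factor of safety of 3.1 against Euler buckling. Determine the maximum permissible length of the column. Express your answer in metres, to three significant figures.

L_max ≈ 1.36 m

d_o = 139 mm, d_i = 108 mm
I = π(d_o⁴ − d_i⁴)/64 = π(139⁴ − 108.0⁴)/64 = 1.165×10^7 mm⁴
I = 1.165×10^-5 m⁴
Required critical load P_cr = n·P = 3.1 × 362 = 1122 kN = 1.122×10^6 N
From P_cr = π²EI/(K·L)²:  L = (1/K)·√(π²EI/P_cr) = (1/2)·√(π²×7.20×10^10×1.165×10^-5/1.122×10^6)
L = 1.36 m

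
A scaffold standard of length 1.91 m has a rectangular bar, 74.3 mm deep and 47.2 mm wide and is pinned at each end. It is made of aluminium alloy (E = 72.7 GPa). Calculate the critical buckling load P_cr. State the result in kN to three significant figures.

P_cr ≈ 128 kN

Buckling occurs about the weak axis: I_min = h·b³/12 with b = 47.2 mm (the shorter side).
I_min = 74.3×47.2³/12 = 6.511×10^5 mm⁴
I = 6.511×10^5 mm⁴ = 6.511×10^-7 m⁴
Effective length L_e = K·L = 1 × 1.91 = 1.910 m
P_cr = π²EI / L_e² = π² × 72.7×10⁹ × 6.511×10^-7 / 1.910² = 1.281×10^5 N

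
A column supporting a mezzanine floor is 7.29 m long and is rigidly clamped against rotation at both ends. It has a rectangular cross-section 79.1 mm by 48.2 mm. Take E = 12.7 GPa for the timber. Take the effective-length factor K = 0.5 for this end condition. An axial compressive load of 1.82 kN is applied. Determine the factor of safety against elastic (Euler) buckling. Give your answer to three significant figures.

n ≈ 3.83

Buckling occurs about the weak axis: I_min = h·b³/12 with b = 48.2 mm (the shorter side).
I_min = 79.1×48.2³/12 = 7.381×10^5 mm⁴
I = 7.381×10^5 mm⁴ = 7.381×10^-7 m⁴
Effective length L_e = K·L = 0.5 × 7.29 = 3.645 m
P_cr = π²EI / L_e² = π² × 12.7×10⁹ × 7.381×10^-7 / 3.645² = 6.964×10^3 N
Factor of safety n = P_cr / P = 6.9638 / 1.82 = 3.83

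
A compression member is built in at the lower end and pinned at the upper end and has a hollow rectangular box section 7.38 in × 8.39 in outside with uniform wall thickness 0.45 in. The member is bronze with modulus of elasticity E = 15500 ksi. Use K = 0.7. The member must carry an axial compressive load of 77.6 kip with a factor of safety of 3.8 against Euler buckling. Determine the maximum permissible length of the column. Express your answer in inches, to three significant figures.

Inner dimensions: h_i = 8.39 − 2×0.45 = 7.490 in, b_i = 7.38 − 2×0.45 = 6.480 in
Weak-axis I_min = (h_o·b_o³ − h_i·b_i³)/12 with b_o = 7.38, b_i = 6.480 in (shorter outer/inner sides).
I_min = (8.39×7.38³ − 7.490×6.480³)/12 = 111.2 in⁴
Required critical load P_cr = n·P = 3.8 × 77.6 = 294.9 kip = 2.949×10^5 lb
From P_cr = π²EI/(K·L)²:  L = (1/K)·√(π²EI/P_cr) = (1/0.7)·√(π²×1.55×10^7×111.2/2.949×10^5)
L = 343 in

L_max ≈ 343 in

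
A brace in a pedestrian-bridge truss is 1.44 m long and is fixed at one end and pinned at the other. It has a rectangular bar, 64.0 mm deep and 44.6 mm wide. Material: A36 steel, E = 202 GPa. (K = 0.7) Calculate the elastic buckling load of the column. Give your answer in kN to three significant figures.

Buckling occurs about the weak axis: I_min = h·b³/12 with b = 44.6 mm (the shorter side).
I_min = 64.0×44.6³/12 = 4.732×10^5 mm⁴
I = 4.732×10^5 mm⁴ = 4.732×10^-7 m⁴
Effective length L_e = K·L = 0.7 × 1.44 = 1.008 m
P_cr = π²EI / L_e² = π² × 202×10⁹ × 4.732×10^-7 / 1.008² = 9.284×10^5 N

P_cr ≈ 928 kN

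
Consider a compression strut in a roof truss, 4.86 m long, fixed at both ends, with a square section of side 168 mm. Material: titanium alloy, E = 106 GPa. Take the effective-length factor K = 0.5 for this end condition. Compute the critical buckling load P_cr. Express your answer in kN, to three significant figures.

I = a⁴/12 = 168⁴/12 = 6.638×10^7 mm⁴
I = 6.638×10^7 mm⁴ = 6.638×10^-5 m⁴
Effective length L_e = K·L = 0.5 × 4.86 = 2.430 m
P_cr = π²EI / L_e² = π² × 106×10⁹ × 6.638×10^-5 / 2.430² = 1.176×10^7 N

P_cr ≈ 11800 kN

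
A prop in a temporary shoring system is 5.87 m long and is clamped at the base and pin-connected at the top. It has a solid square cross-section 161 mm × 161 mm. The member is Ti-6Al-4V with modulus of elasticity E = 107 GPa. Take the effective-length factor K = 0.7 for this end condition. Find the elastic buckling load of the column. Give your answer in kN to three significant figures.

P_cr ≈ 3500 kN

I = a⁴/12 = 161⁴/12 = 5.599×10^7 mm⁴
I = 5.599×10^7 mm⁴ = 5.599×10^-5 m⁴
Effective length L_e = K·L = 0.7 × 5.87 = 4.109 m
P_cr = π²EI / L_e² = π² × 107×10⁹ × 5.599×10^-5 / 4.109² = 3.502×10^6 N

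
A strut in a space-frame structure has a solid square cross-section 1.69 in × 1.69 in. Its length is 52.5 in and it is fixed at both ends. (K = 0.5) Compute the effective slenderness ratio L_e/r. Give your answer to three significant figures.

λ ≈ 53.8

I = a⁴/12 = 1.69⁴/12 = 0.6798 in⁴
A = 2.856 in²;  r_min = √(I/A) = √(0.6798/2.856) = 0.4879 in
L_e = K·L = 0.5 × 52.5 = 26.25 in
λ = L_e / r_min = 26.250 / 0.4879 = 53.8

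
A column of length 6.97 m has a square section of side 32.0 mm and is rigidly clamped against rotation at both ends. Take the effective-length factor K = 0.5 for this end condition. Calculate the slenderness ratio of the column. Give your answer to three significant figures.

λ ≈ 377

I = a⁴/12 = 32.0⁴/12 = 8.738×10^4 mm⁴
A = 1.024×10^3 mm²;  r_min = √(I/A) = √(8.738×10^4/1.024×10^3) = 9.238 mm
L_e = K·L = 0.5 × 6.97 m = 3.485 m = 3485.0 mm
λ = L_e / r_min = 3485.0 / 9.238 = 377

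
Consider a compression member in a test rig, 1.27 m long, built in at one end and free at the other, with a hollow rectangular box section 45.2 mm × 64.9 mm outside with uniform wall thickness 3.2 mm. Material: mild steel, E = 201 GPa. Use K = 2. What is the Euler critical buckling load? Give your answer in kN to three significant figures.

P_cr ≈ 66.0 kN

Inner dimensions: h_i = 64.9 − 2×3.2 = 58.50 mm, b_i = 45.2 − 2×3.2 = 38.80 mm
Weak-axis I_min = (h_o·b_o³ − h_i·b_i³)/12 with b_o = 45.2, b_i = 38.80 mm (shorter outer/inner sides).
I_min = (64.9×45.2³ − 58.50×38.80³)/12 = 2.147×10^5 mm⁴
I = 2.147×10^5 mm⁴ = 2.147×10^-7 m⁴
Effective length L_e = K·L = 2 × 1.27 = 2.540 m
P_cr = π²EI / L_e² = π² × 201×10⁹ × 2.147×10^-7 / 2.540² = 6.601×10^4 N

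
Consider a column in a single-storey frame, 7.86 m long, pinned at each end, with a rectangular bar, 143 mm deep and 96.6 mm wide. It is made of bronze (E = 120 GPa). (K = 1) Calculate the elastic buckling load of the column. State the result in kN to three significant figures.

P_cr ≈ 206 kN

Buckling occurs about the weak axis: I_min = h·b³/12 with b = 96.6 mm (the shorter side).
I_min = 143×96.6³/12 = 1.074×10^7 mm⁴
I = 1.074×10^7 mm⁴ = 1.074×10^-5 m⁴
Effective length L_e = K·L = 1 × 7.86 = 7.860 m
P_cr = π²EI / L_e² = π² × 120×10⁹ × 1.074×10^-5 / 7.860² = 2.059×10^5 N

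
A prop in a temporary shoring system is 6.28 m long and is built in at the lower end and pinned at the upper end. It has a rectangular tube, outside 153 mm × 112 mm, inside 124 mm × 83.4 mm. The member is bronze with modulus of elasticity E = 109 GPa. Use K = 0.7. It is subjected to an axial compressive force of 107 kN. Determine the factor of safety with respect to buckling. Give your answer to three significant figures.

Weak-axis I_min = (h_o·b_o³ − h_i·b_i³)/12 with b_o = 112, b_i = 83.40 mm (shorter outer/inner sides).
I_min = (153×112³ − 124.0×83.40³)/12 = 1.192×10^7 mm⁴
I = 1.192×10^7 mm⁴ = 1.192×10^-5 m⁴
Effective length L_e = K·L = 0.7 × 6.28 = 4.396 m
P_cr = π²EI / L_e² = π² × 109×10⁹ × 1.192×10^-5 / 4.396² = 6.635×10^5 N
Factor of safety n = P_cr / P = 663.49 / 107 = 6.20

n ≈ 6.20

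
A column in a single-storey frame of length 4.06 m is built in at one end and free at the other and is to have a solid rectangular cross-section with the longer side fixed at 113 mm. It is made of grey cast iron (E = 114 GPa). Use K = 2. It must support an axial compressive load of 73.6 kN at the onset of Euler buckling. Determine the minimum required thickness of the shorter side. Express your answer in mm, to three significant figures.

L_e = K·L = 2 × 4.06 = 8.120 m
Required I = P_cr·L_e²/(π²E) = 7.360×10^4 × 8.120² / (π² × 1.14×10^11) = 4.313×10^-6 m⁴
I_req = 4.313×10^6 mm⁴
Rectangle, weak axis: I_min = h·b³/12 with h = 113 mm fixed  ⇒  b = (12I/h)^(1/3) = 77.1 mm

b ≈ 77.1 mm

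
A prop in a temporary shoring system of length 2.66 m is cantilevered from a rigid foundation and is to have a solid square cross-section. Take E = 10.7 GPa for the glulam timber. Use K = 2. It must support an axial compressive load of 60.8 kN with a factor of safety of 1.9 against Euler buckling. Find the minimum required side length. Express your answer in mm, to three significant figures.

Required P_cr = n·P = 1.9 × 60.8 = 115.5 kN
L_e = K·L = 2 × 2.66 = 5.320 m
Required I = P_cr·L_e²/(π²E) = 1.155×10^5 × 5.320² / (π² × 1.07×10^10) = 3.096×10^-5 m⁴
I_req = 3.096×10^7 mm⁴
Solid square: I = a⁴/12  ⇒  a = (12I)^(1/4) = (12×3.096×10^7)^(1/4) = 139 mm

a ≈ 139 mm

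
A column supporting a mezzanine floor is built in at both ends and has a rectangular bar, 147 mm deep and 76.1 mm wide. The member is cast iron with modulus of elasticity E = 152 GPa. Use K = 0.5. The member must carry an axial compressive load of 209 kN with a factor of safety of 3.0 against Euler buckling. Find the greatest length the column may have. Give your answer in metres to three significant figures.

Buckling occurs about the weak axis: I_min = h·b³/12 with b = 76.1 mm (the shorter side).
I_min = 147×76.1³/12 = 5.399×10^6 mm⁴
I = 5.399×10^-6 m⁴
Required critical load P_cr = n·P = 3.0 × 209 = 627.0 kN = 6.270×10^5 N
From P_cr = π²EI/(K·L)²:  L = (1/K)·√(π²EI/P_cr) = (1/0.5)·√(π²×1.52×10^11×5.399×10^-6/6.270×10^5)
L = 7.19 m

L_max ≈ 7.19 m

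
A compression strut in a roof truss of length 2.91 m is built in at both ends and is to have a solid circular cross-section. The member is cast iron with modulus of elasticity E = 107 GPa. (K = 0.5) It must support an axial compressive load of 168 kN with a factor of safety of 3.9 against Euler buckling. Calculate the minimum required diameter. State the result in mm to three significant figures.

d ≈ 71.9 mm

Required P_cr = n·P = 3.9 × 168 = 655.2 kN
L_e = K·L = 0.5 × 2.91 = 1.455 m
Required I = P_cr·L_e²/(π²E) = 6.552×10^5 × 1.455² / (π² × 1.07×10^11) = 1.313×10^-6 m⁴
I_req = 1.313×10^6 mm⁴
Solid circle: I = πd⁴/64  ⇒  d = (64I/π)^(1/4) = (64×1.313×10^6/π)^(1/4) = 71.9 mm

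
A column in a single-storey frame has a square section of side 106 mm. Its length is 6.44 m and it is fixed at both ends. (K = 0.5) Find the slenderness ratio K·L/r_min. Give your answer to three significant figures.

For a square r = a/√12 = 106/√12 = 30.60 mm
L_e = K·L = 0.5 × 6.44 m = 3.220 m = 3220.0 mm
λ = L_e / r_min = 3220.0 / 30.60 = 105

λ ≈ 105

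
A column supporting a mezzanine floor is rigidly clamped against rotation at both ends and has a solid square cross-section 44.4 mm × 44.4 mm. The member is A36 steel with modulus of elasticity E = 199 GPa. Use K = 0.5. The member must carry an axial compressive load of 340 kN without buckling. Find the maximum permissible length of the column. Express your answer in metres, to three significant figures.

L_max ≈ 2.74 m

I = a⁴/12 = 44.4⁴/12 = 3.239×10^5 mm⁴
I = 3.239×10^-7 m⁴
At the buckling limit P_cr = P = 3.400×10^5 N
From P_cr = π²EI/(K·L)²:  L = (1/K)·√(π²EI/P_cr) = (1/0.5)·√(π²×1.99×10^11×3.239×10^-7/3.400×10^5)
L = 2.74 m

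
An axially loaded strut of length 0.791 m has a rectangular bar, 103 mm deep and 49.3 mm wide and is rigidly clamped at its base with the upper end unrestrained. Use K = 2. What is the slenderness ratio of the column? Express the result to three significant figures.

λ ≈ 111

For a rectangle r_min = b/√12 = 49.3/√12 = 14.23 mm
L_e = K·L = 2 × 0.791 m = 1.582 m = 1582.0 mm
λ = L_e / r_min = 1582.0 / 14.23 = 111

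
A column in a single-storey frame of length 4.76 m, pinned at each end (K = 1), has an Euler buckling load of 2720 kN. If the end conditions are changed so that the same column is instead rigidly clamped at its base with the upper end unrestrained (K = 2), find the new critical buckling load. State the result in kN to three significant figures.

P_cr ≈ 680 kN

P_cr ∝ 1/K², so P_cr,new = P_cr,old × (K_old/K_new)² = 2720 × (1/2)²
= 2720 × 0.2500 = 680 kN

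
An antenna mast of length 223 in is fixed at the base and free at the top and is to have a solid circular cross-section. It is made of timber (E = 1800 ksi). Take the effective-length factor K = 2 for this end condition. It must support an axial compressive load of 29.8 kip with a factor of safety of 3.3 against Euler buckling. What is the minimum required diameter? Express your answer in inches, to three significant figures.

Required P_cr = n·P = 3.3 × 29.8 = 98.34 kip
L_e = K·L = 2 × 223 = 446.0 in
Required I = P_cr·L_e²/(π²E) = 9.834×10^4 × 446.0² / (π² × 1.80×10^6) = 1.101×10^3 in⁴
Solid circle: I = πd⁴/64  ⇒  d = (64I/π)^(1/4) = (64×1.101×10^3/π)^(1/4) = 12.2 in

d ≈ 12.2 in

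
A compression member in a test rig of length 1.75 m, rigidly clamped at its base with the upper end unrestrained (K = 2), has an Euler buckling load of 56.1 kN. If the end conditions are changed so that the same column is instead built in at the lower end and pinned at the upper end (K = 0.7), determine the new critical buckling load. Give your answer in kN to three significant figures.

P_cr ∝ 1/K², so P_cr,new = P_cr,old × (K_old/K_new)² = 56.1 × (2/0.7)²
= 56.1 × 8.163 = 458 kN

P_cr ≈ 458 kN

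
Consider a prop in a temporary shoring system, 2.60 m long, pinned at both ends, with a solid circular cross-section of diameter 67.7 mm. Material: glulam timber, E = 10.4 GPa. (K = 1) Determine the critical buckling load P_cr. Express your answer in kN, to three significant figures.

P_cr ≈ 15.7 kN

I = πd⁴/64 = π×67.7⁴/64 = 1.031×10^6 mm⁴
I = 1.031×10^6 mm⁴ = 1.031×10^-6 m⁴
Effective length L_e = K·L = 1 × 2.60 = 2.600 m
P_cr = π²EI / L_e² = π² × 10.4×10⁹ × 1.031×10^-6 / 2.600² = 1.566×10^4 N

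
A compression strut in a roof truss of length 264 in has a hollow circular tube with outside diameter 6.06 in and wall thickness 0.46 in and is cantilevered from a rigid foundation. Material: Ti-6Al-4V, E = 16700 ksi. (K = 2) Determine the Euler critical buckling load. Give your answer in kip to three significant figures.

P_cr ≈ 18.9 kip

Inner diameter d_i = 6.06 − 2×0.46 = 5.140 in
I = π(d_o⁴ − d_i⁴)/64 = π(6.06⁴ − 5.140⁴)/64 = 31.94 in⁴
Effective length L_e = K·L = 2 × 264 = 528.0 in
P_cr = π²EI / L_e² = π² × 16700×10³ × 31.94 / 528.0² = 1.888×10^4 lb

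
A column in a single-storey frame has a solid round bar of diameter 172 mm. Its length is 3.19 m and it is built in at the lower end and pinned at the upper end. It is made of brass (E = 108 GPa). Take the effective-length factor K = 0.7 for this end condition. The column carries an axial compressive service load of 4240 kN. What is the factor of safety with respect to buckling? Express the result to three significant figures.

n ≈ 2.17

I = πd⁴/64 = π×172⁴/64 = 4.296×10^7 mm⁴
I = 4.296×10^7 mm⁴ = 4.296×10^-5 m⁴
Effective length L_e = K·L = 0.7 × 3.19 = 2.233 m
P_cr = π²EI / L_e² = π² × 108×10⁹ × 4.296×10^-5 / 2.233² = 9.184×10^6 N
Factor of safety n = P_cr / P = 9184.0 / 4240 = 2.17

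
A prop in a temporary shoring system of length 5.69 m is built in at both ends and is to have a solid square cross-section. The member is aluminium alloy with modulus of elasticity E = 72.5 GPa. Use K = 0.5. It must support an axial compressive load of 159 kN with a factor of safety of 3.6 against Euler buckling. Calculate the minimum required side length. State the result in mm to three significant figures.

a ≈ 93.9 mm

Required P_cr = n·P = 3.6 × 159 = 572.4 kN
L_e = K·L = 0.5 × 5.69 = 2.845 m
Required I = P_cr·L_e²/(π²E) = 5.724×10^5 × 2.845² / (π² × 7.25×10^10) = 6.475×10^-6 m⁴
I_req = 6.475×10^6 mm⁴
Solid square: I = a⁴/12  ⇒  a = (12I)^(1/4) = (12×6.475×10^6)^(1/4) = 93.9 mm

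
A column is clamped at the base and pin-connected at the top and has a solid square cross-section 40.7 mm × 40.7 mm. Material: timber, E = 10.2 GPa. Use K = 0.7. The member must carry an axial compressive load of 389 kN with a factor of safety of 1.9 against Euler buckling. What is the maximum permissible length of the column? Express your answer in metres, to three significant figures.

I = a⁴/12 = 40.7⁴/12 = 2.287×10^5 mm⁴
I = 2.287×10^-7 m⁴
Required critical load P_cr = n·P = 1.9 × 389 = 739.1 kN = 7.391×10^5 N
From P_cr = π²EI/(K·L)²:  L = (1/K)·√(π²EI/P_cr) = (1/0.7)·√(π²×1.02×10^10×2.287×10^-7/7.391×10^5)
L = 0.252 m

L_max ≈ 0.252 m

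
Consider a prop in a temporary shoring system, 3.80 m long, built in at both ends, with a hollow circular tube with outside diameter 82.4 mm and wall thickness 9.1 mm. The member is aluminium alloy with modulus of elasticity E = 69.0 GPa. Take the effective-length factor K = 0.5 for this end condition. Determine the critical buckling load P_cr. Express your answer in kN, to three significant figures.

P_cr ≈ 270 kN

Inner diameter d_i = 82.4 − 2×9.1 = 64.20 mm
I = π(d_o⁴ − d_i⁴)/64 = π(82.4⁴ − 64.20⁴)/64 = 1.429×10^6 mm⁴
I = 1.429×10^6 mm⁴ = 1.429×10^-6 m⁴
Effective length L_e = K·L = 0.5 × 3.80 = 1.900 m
P_cr = π²EI / L_e² = π² × 69.0×10⁹ × 1.429×10^-6 / 1.900² = 2.696×10^5 N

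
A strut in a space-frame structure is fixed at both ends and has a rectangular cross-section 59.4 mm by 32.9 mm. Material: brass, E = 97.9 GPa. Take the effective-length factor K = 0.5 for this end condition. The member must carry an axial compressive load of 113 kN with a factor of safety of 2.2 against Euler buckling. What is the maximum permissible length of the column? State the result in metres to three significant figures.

Buckling occurs about the weak axis: I_min = h·b³/12 with b = 32.9 mm (the shorter side).
I_min = 59.4×32.9³/12 = 1.763×10^5 mm⁴
I = 1.763×10^-7 m⁴
Required critical load P_cr = n·P = 2.2 × 113 = 248.6 kN = 2.486×10^5 N
From P_cr = π²EI/(K·L)²:  L = (1/K)·√(π²EI/P_cr) = (1/0.5)·√(π²×9.79×10^10×1.763×10^-7/2.486×10^5)
L = 1.66 m

L_max ≈ 1.66 m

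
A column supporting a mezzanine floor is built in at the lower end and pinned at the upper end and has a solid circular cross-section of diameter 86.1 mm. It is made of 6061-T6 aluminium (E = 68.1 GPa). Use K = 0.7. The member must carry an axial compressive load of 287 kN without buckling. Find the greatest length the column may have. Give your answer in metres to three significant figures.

L_max ≈ 3.59 m

I = πd⁴/64 = π×86.1⁴/64 = 2.698×10^6 mm⁴
I = 2.698×10^-6 m⁴
At the buckling limit P_cr = P = 2.870×10^5 N
From P_cr = π²EI/(K·L)²:  L = (1/K)·√(π²EI/P_cr) = (1/0.7)·√(π²×6.81×10^10×2.698×10^-6/2.870×10^5)
L = 3.59 m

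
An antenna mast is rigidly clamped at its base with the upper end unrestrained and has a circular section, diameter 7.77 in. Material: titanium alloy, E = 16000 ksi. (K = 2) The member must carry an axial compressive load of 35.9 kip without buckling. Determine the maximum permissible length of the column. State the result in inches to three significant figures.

I = πd⁴/64 = π×7.77⁴/64 = 178.9 in⁴
At the buckling limit P_cr = P = 3.590×10^4 lb
From P_cr = π²EI/(K·L)²:  L = (1/K)·√(π²EI/P_cr) = (1/2)·√(π²×1.60×10^7×178.9/3.590×10^4)
L = 444 in

L_max ≈ 444 in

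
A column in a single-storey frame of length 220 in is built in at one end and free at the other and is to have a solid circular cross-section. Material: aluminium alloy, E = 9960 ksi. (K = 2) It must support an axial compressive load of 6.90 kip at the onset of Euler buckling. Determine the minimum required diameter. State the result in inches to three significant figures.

d ≈ 4.08 in

L_e = K·L = 2 × 220 = 440.0 in
Required I = P_cr·L_e²/(π²E) = 6.900×10^3 × 440.0² / (π² × 9.96×10^6) = 13.59 in⁴
Solid circle: I = πd⁴/64  ⇒  d = (64I/π)^(1/4) = (64×13.59/π)^(1/4) = 4.08 in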